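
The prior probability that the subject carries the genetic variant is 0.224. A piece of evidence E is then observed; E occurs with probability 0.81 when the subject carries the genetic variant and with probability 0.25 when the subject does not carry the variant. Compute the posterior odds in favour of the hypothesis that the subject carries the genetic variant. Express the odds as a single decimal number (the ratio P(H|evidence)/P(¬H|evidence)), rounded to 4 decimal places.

Prior odds = 0.224/(1−0.224) = 0.28866.
Likelihood ratio for E = 0.81/0.25 = 3.2400.
Posterior odds = prior odds × LR = 0.93526.

Posterior odds ≈ 0.9353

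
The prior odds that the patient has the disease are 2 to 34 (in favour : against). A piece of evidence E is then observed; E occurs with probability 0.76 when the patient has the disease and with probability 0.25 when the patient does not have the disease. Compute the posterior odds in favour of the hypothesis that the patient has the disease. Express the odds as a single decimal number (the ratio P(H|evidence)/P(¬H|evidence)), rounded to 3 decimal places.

Prior odds = 2/34 = 0.058824. In log-odds, ln(0.058824) = -2.8332.
Add log likelihood ratio: ln(3.0400) = 1.1119.
Posterior log-odds = -1.7214, so posterior odds = exp(-1.7214) = 0.17882.

Posterior odds ≈ 0.179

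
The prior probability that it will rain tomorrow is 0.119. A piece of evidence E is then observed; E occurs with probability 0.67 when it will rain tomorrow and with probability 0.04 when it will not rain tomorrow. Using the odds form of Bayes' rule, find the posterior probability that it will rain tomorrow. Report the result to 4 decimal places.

Posterior probability ≈ 0.6935

Prior odds = 0.119/(1−0.119) = 0.13507.
Likelihood ratio for E = 0.67/0.04 = 16.750.
Posterior odds = prior odds × LR = 2.2625.
Posterior probability = odds/(1+odds) = 2.2625/3.2625 = 0.6935.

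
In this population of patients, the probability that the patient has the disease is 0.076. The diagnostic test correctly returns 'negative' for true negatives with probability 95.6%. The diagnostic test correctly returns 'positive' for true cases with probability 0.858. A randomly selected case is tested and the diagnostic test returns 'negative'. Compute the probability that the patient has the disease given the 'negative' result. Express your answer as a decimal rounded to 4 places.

P(H | E) ≈ 0.0121

Let H be the event that the patient has the disease. P(H) = 0.076, so P(¬H) = 0.924. With E the 'negative' result, P(E|H) = 0.142 and P(E|¬H) = 0.956.
P(E) = 0.142·0.076 + 0.956·0.924 = 0.010792 + 0.88334 = 0.89414.
By Bayes' theorem, P(H|E) = 0.010792 / 0.89414 = 0.0121.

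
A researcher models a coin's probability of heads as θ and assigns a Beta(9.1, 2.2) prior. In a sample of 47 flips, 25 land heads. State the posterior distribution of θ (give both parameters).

Observing 25 successes and 22 failures updates Beta(9.1, 2.2) by adding the success and failure counts to the two shape parameters: α = 9.1+25 = 34.1, β = 2.2+22 = 24.2.

Posterior: Beta(34.1, 24.2)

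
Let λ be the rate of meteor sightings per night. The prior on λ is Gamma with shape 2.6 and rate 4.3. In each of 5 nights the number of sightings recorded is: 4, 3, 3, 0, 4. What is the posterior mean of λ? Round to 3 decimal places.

Posterior mean ≈ 1.785

The Poisson likelihood adds the total count to the shape and the number of exposure periods to the rate. Here ∑xᵢ = 14 and n = 5, so shape 2.6→16.6 and rate 4.3→9.3.
E[λ | data] = 16.6/9.3 = 1.785.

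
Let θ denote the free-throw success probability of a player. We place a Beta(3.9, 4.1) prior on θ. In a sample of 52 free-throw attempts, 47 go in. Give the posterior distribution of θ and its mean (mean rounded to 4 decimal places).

Posterior: Beta(50.9, 9.1); mean ≈ 0.8483

Observing 47 successes and 5 failures updates Beta(3.9, 4.1) by adding the success and failure counts to the two shape parameters: α = 3.9+47 = 50.9, β = 4.1+5 = 9.1.
Posterior mean = α/(α+β) = 50.9/60 = 0.8483.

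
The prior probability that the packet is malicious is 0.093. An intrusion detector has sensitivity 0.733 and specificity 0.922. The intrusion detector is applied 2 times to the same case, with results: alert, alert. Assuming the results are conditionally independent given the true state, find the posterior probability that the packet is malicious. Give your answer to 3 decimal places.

Posterior P(H) ≈ 0.901

With H the event that the packet is malicious, the joint likelihood of the observed sequence is P(data|H) = 0.733·0.733 = 0.53729 and P(data|¬H) = 0.078·0.078 = 0.0060840.
Bayes: P(H|data) = 0.093·0.53729 / (0.093·0.53729 + 0.907·0.0060840) = 0.049968/0.055486 = 0.9005.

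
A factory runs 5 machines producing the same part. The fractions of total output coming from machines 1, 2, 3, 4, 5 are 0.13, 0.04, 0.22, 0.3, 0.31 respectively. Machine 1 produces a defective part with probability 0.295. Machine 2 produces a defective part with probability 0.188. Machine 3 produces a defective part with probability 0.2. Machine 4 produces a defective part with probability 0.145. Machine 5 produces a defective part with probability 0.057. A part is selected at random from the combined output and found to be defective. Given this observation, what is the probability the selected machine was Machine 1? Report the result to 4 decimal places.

Posterior probability ≈ 0.2539

Tabulate prior·likelihood by source: [1] prior 0.13, lik 0.295, product 0.03835; [2] prior 0.04, lik 0.188, product 0.007520; [3] prior 0.22, lik 0.2, product 0.04400; [4] prior 0.3, lik 0.145, product 0.04350; [5] prior 0.31, lik 0.057, product 0.01767.
Normalizing constant = 0.15104; the posterior for Machine 1 is its product over the sum, 0.03835/0.15104 = 0.2539.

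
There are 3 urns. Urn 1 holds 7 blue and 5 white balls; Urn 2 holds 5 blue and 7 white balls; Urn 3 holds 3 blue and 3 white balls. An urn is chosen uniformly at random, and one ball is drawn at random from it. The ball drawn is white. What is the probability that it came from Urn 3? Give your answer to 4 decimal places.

P(white|Urn 1) = 0.4167; P(white|Urn 2) = 0.5833; P(white|Urn 3) = 0.5.
Prior × likelihood for each source: 0.333333·0.4167=0.1389, 0.333333·0.5833=0.1944, 0.333333·0.5=0.1667. Summing gives P(white) = 0.50000.
P(Urn 3 | white) = 0.1667 / 0.50000 = 0.3333.

Posterior probability ≈ 0.3333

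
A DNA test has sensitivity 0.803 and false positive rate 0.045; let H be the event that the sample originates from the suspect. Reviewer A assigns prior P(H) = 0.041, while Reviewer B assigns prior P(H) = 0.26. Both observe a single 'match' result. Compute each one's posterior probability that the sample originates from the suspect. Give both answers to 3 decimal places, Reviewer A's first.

Reviewer A: 0.433; Reviewer B: 0.862

P('+'|H) = 0.803, P('+'|¬H) = 0.045.
Reviewer A: numerator 0.803·0.041 = 0.032923; evidence = 0.032923+0.045·0.959 = 0.076078; posterior = 0.433.
Reviewer B: numerator 0.803·0.26 = 0.20878; evidence = 0.20878+0.045·0.74 = 0.24208; posterior = 0.862.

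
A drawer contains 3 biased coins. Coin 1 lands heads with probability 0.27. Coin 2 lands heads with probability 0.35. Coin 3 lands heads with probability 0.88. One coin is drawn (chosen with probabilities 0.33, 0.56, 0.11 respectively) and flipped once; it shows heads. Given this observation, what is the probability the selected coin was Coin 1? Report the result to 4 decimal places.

Posterior probability ≈ 0.2333

Tabulate prior·likelihood by source: [1] prior 0.33, lik 0.27, product 0.08910; [2] prior 0.56, lik 0.35, product 0.1960; [3] prior 0.11, lik 0.88, product 0.09680.
Normalizing constant = 0.38190; the posterior for Coin 1 is its product over the sum, 0.08910/0.38190 = 0.2333.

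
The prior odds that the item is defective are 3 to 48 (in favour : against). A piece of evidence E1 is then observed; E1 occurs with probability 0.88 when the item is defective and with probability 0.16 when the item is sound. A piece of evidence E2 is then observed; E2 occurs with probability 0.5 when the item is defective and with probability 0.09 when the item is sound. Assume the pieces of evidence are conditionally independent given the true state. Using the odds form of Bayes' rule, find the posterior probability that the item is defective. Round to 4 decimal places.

Posterior probability ≈ 0.6563

Prior odds = 3/48 = 0.062500. In log-odds, ln(0.062500) = -2.7726.
Add log likelihood ratios: ln(5.5000) + ln(5.5556) = 3.4195.
Posterior log-odds = 0.64696, so posterior odds = exp(0.64696) = 1.9097. Converting, P(H|E) = 1.9097/2.9097 = 0.6563.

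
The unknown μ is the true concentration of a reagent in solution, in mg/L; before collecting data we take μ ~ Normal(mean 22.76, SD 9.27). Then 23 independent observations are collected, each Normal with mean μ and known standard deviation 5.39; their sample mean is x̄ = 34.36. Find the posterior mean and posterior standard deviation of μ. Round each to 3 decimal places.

Prior precision 1/τ₀² = 1/9.27² = 0.0116370; data precision n/σ² = 23/5.39² = 0.791681.
Posterior precision = 0.0116370 + 0.791681 = 0.803318, giving posterior SD = 1/√0.803318 = 1.116.
Posterior mean = (0.0116370·22.76 + 0.791681·34.36) / 0.803318 = 34.192.

Posterior mean ≈ 34.192; posterior SD ≈ 1.116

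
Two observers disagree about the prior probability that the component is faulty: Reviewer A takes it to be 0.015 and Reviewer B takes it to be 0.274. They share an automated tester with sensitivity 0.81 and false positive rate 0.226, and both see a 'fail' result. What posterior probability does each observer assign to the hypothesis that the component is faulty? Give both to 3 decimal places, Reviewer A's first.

P('+'|H) = 0.81, P('+'|¬H) = 0.226.
Reviewer A: numerator 0.81·0.015 = 0.012150; evidence = 0.012150+0.226·0.985 = 0.23476; posterior = 0.052.
Reviewer B: numerator 0.81·0.274 = 0.22194; evidence = 0.22194+0.226·0.726 = 0.38602; posterior = 0.575.

Reviewer A: 0.052; Reviewer B: 0.575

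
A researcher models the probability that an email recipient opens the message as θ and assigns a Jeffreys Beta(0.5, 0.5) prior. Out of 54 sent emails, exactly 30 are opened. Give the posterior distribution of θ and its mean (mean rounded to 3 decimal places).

Observing 30 successes and 24 failures updates Beta(0.5, 0.5) by adding the success and failure counts to the two shape parameters: α = 0.5+30 = 30.5, β = 0.5+24 = 24.5.
Posterior mean = α/(α+β) = 30.5/55 = 0.555.

Posterior: Beta(30.5, 24.5); mean ≈ 0.555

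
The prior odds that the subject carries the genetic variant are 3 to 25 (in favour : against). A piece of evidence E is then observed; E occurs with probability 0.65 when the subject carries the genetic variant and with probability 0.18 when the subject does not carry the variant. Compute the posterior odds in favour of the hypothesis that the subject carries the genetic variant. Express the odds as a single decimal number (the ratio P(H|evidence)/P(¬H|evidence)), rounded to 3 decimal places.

Prior odds = 3/25 = 0.12000. In log-odds, ln(0.12000) = -2.1203.
Add log likelihood ratio: ln(3.6111) = 1.2840.
Posterior log-odds = -0.83625, so posterior odds = exp(-0.83625) = 0.43333.

Posterior odds ≈ 0.433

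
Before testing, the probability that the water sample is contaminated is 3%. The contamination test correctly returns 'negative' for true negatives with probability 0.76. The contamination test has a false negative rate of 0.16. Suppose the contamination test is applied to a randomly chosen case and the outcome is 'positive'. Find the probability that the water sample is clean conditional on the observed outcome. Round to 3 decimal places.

P(¬H | E) ≈ 0.902

Let H be the event that the water sample is contaminated. P(H) = 0.03, so P(¬H) = 0.97. With E the 'positive' result, P(E|H) = 0.84 and P(E|¬H) = 0.24.
P(E) = 0.84·0.03 + 0.24·0.97 = 0.025200 + 0.23280 = 0.25800.
By Bayes' theorem, P(H|E) = 0.025200 / 0.25800 = 0.098. Hence P(¬H|E) = 1 − 0.098 = 0.902.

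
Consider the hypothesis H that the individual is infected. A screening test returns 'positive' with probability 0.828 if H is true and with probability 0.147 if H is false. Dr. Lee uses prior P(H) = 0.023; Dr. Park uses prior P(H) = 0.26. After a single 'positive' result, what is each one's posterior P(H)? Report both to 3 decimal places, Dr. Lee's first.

Dr. Lee: 0.117; Dr. Park: 0.664

P('+'|H) = 0.828, P('+'|¬H) = 0.147.
Dr. Lee: numerator 0.828·0.023 = 0.019044; evidence = 0.019044+0.147·0.977 = 0.16266; posterior = 0.117.
Dr. Park: numerator 0.828·0.26 = 0.21528; evidence = 0.21528+0.147·0.74 = 0.32406; posterior = 0.664.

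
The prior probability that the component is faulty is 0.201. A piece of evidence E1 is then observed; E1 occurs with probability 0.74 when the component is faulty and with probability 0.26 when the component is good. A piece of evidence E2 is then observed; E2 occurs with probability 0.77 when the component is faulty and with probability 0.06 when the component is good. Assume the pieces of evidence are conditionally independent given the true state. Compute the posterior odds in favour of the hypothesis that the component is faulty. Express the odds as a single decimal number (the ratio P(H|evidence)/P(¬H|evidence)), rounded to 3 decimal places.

Posterior odds ≈ 9.189

Prior odds = 0.201/(1−0.201) = 0.25156.
Likelihood ratio for E1 = 0.74/0.26 = 2.8462.
Likelihood ratio for E2 = 0.77/0.06 = 12.833.
Posterior odds = prior odds × LR₁ × LR₂ = 9.1886.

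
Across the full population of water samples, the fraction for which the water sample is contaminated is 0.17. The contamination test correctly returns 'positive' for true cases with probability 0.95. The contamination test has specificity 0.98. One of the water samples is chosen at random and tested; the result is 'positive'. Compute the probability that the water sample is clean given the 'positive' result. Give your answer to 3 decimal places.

Write H for 'the water sample is contaminated'. Prior odds H:¬H = 0.17/0.83 = 0.20482. For the 'positive' outcome, the likelihood ratio is 0.95/0.02 = 47.500.
Posterior odds = 0.20482 × 47.500 = 9.7289, so P(H|E) = 9.7289/(1+9.7289) = 0.907. Then P(¬H|E) = 1 − 0.907 = 0.093.

P(¬H | E) ≈ 0.093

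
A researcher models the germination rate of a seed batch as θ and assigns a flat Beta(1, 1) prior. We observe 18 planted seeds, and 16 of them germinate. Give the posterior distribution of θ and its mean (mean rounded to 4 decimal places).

Posterior: Beta(17, 3); mean ≈ 0.8500

Observing 16 successes and 2 failures updates Beta(1, 1) by adding the success and failure counts to the two shape parameters: α = 1+16 = 17, β = 1+2 = 3.
E[θ | data] = 17/(17+3) = 0.8500.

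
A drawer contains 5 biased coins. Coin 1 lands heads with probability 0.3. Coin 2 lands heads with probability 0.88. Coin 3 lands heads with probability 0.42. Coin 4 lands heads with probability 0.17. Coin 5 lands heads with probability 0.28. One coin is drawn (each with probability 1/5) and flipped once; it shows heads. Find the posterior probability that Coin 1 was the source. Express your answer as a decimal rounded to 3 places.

Tabulate prior·likelihood by source: [1] prior 0.2, lik 0.3, product 0.06000; [2] prior 0.2, lik 0.88, product 0.1760; [3] prior 0.2, lik 0.42, product 0.08400; [4] prior 0.2, lik 0.17, product 0.03400; [5] prior 0.2, lik 0.28, product 0.05600.
Normalizing constant = 0.41000; the posterior for Coin 1 is its product over the sum, 0.06000/0.41000 = 0.146.

Posterior probability ≈ 0.146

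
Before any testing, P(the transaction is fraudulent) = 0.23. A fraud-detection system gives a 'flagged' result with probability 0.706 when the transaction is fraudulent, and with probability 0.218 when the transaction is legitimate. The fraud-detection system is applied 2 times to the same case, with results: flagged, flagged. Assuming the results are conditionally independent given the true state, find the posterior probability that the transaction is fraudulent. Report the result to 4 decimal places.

With H the event that the transaction is fraudulent, the joint likelihood of the observed sequence is P(data|H) = 0.706·0.706 = 0.49844 and P(data|¬H) = 0.218·0.218 = 0.047524.
Bayes: P(H|data) = 0.23·0.49844 / (0.23·0.49844 + 0.77·0.047524) = 0.11464/0.15123 = 0.7580.

Posterior P(H) ≈ 0.7580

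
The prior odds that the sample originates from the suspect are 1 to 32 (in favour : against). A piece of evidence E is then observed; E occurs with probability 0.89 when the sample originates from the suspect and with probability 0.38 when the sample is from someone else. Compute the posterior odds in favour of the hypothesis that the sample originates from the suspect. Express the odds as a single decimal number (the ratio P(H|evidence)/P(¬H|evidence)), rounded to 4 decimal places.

Posterior odds ≈ 0.0732

Prior odds = 1/32 = 0.031250.
Likelihood ratio for E = 0.89/0.38 = 2.3421.
Posterior odds = prior odds × LR = 0.073191.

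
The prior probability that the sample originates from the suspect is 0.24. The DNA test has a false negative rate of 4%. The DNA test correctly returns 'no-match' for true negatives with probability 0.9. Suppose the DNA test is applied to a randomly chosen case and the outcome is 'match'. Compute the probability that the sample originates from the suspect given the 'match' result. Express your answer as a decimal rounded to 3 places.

Write H for 'the sample originates from the suspect'. Prior odds H:¬H = 0.24/0.76 = 0.31579. For the 'match' outcome, the likelihood ratio is 0.96/0.1 = 9.6000.
Posterior odds = 0.31579 × 9.6000 = 3.0316, so P(H|E) = 3.0316/(1+3.0316) = 0.752.

P(H | E) ≈ 0.752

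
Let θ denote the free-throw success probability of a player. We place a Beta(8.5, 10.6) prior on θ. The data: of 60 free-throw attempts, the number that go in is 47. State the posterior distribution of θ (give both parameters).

Posterior: Beta(55.5, 23.6)

Observing 47 successes and 13 failures updates Beta(8.5, 10.6) by adding the success and failure counts to the two shape parameters: α = 8.5+47 = 55.5, β = 10.6+13 = 23.6.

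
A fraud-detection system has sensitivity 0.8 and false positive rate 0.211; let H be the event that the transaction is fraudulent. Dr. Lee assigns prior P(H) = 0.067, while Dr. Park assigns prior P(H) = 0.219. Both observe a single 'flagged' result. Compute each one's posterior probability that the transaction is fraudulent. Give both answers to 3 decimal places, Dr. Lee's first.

Dr. Lee: 0.214; Dr. Park: 0.515

P('+'|H) = 0.8, P('+'|¬H) = 0.211.
Dr. Lee: numerator 0.8·0.067 = 0.053600; evidence = 0.053600+0.211·0.933 = 0.25046; posterior = 0.214.
Dr. Park: numerator 0.8·0.219 = 0.17520; evidence = 0.17520+0.211·0.781 = 0.33999; posterior = 0.515.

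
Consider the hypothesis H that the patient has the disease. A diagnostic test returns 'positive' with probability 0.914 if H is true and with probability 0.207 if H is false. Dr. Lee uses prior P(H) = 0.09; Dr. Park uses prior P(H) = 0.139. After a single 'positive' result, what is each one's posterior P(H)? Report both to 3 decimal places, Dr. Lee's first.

Dr. Lee: 0.304; Dr. Park: 0.416

P('+'|H) = 0.914, P('+'|¬H) = 0.207.
Dr. Lee: numerator 0.914·0.09 = 0.082260; evidence = 0.082260+0.207·0.91 = 0.27063; posterior = 0.304.
Dr. Park: numerator 0.914·0.139 = 0.12705; evidence = 0.12705+0.207·0.861 = 0.30527; posterior = 0.416.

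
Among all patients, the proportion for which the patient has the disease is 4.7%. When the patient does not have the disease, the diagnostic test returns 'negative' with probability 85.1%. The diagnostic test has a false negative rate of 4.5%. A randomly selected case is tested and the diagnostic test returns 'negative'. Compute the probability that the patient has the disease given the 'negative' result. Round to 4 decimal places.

Let H be the event that the patient has the disease. P(H) = 0.047, so P(¬H) = 0.953. With E the 'negative' result, P(E|H) = 0.045 and P(E|¬H) = 0.851.
P(E) = 0.045·0.047 + 0.851·0.953 = 0.0021150 + 0.81100 = 0.81312.
By Bayes' theorem, P(H|E) = 0.0021150 / 0.81312 = 0.0026.

P(H | E) ≈ 0.0026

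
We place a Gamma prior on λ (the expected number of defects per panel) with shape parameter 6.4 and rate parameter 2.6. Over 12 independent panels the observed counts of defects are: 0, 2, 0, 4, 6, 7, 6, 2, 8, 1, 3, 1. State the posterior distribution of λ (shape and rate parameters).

Posterior: Gamma(shape=46.4, rate=14.6)

Total count ∑xᵢ = 40 over n = 12 panels.
Gamma is conjugate to the Poisson likelihood: posterior is Gamma(shape = 6.4+40 = 46.4, rate = 2.6+12 = 14.6).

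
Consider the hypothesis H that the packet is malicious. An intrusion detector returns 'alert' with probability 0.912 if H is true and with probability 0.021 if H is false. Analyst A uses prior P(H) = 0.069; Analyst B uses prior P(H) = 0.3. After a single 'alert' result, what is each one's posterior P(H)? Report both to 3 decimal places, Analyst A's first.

The likelihood ratio for an 'alert' result is 0.912/0.021 = 43.429.
Analyst A: prior odds 0.069/0.931 = 0.074114; posterior odds 3.2187; posterior probability 0.763.
Analyst B: prior odds 0.3/0.7 = 0.42857; posterior odds 18.612; posterior probability 0.949.

Analyst A: 0.763; Analyst B: 0.949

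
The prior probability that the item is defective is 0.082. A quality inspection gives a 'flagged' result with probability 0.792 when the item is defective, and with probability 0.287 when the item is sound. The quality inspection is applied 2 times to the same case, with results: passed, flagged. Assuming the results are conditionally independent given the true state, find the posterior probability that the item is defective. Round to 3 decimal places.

With H the event that the item is defective, the joint likelihood of the observed sequence is P(data|H) = 0.208·0.792 = 0.16474 and P(data|¬H) = 0.713·0.287 = 0.20463.
Bayes: P(H|data) = 0.082·0.16474 / (0.082·0.16474 + 0.918·0.20463) = 0.013508/0.20136 = 0.0671.

Posterior P(H) ≈ 0.067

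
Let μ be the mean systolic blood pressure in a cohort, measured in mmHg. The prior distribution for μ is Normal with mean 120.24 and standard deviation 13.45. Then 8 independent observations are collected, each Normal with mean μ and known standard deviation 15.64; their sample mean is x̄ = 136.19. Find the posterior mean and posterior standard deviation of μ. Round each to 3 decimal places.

Posterior mean ≈ 133.884; posterior SD ≈ 5.114

With known σ, the Normal prior is conjugate. Weight on the data is w = (n/σ²)/(n/σ² + 1/τ₀²) = 0.0327052/(0.0327052+0.00552784) = 0.85542.
Posterior mean = w·x̄ + (1−w)·μ₀ = 0.85542·136.19 + 0.14458·120.24 = 133.884. Posterior variance = 1/(0.0327052+0.00552784) = 26.1554, so SD = 5.114.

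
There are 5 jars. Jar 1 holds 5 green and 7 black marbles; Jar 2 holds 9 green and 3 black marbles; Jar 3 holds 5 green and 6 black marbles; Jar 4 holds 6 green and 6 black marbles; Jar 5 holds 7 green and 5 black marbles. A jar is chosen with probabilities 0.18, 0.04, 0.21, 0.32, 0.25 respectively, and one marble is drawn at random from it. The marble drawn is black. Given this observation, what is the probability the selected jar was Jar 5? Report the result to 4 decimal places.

Tabulate prior·likelihood by source: [1] prior 0.18, lik 0.5833, product 0.1050; [2] prior 0.04, lik 0.25, product 0.01000; [3] prior 0.21, lik 0.5455, product 0.1145; [4] prior 0.32, lik 0.5, product 0.1600; [5] prior 0.25, lik 0.4167, product 0.1042.
Normalizing constant = 0.49371; the posterior for Jar 5 is its product over the sum, 0.1042/0.49371 = 0.2110.

Posterior probability ≈ 0.2110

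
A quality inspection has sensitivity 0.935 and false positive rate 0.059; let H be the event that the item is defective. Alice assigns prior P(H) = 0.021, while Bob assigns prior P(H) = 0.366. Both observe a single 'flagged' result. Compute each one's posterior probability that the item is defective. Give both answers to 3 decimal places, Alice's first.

Alice: 0.254; Bob: 0.901

P('+'|H) = 0.935, P('+'|¬H) = 0.059.
Alice: numerator 0.935·0.021 = 0.019635; evidence = 0.019635+0.059·0.979 = 0.077396; posterior = 0.254.
Bob: numerator 0.935·0.366 = 0.34221; evidence = 0.34221+0.059·0.634 = 0.37962; posterior = 0.901.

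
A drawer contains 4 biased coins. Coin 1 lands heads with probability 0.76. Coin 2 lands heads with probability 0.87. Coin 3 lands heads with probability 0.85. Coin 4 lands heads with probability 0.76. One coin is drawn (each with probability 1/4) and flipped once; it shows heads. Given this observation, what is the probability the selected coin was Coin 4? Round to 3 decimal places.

P(heads|C1) = 0.76; P(heads|C2) = 0.87; P(heads|C3) = 0.85; P(heads|C4) = 0.76.
Prior × likelihood for each source: 0.25·0.76=0.1900, 0.25·0.87=0.2175, 0.25·0.85=0.2125, 0.25·0.76=0.1900. Summing gives P(heads) = 0.81000.
P(Coin 4 | heads) = 0.1900 / 0.81000 = 0.235.

Posterior probability ≈ 0.235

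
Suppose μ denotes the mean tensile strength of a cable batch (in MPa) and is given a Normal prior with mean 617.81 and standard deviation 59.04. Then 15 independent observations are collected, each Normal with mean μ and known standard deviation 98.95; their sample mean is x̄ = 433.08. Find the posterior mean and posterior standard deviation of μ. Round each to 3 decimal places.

Posterior mean ≈ 462.217; posterior SD ≈ 23.448

With known σ, the Normal prior is conjugate. Weight on the data is w = (n/σ²)/(n/σ² + 1/τ₀²) = 0.00153200/(0.00153200+0.00028688) = 0.84227.
Posterior mean = w·x̄ + (1−w)·μ₀ = 0.84227·433.08 + 0.15773·617.81 = 462.217. Posterior variance = 1/(0.00153200+0.00028688) = 549.787, so SD = 23.448.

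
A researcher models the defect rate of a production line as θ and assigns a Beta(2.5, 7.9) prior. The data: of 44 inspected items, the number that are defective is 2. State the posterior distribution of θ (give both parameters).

Posterior: Beta(4.5, 49.9)

Observing 2 successes and 42 failures updates Beta(2.5, 7.9) by adding the success and failure counts to the two shape parameters: α = 2.5+2 = 4.5, β = 7.9+42 = 49.9.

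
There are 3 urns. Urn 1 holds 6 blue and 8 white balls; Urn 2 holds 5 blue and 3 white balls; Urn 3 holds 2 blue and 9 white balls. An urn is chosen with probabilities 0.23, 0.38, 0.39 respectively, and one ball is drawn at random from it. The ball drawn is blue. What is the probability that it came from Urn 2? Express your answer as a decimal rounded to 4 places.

Posterior probability ≈ 0.5836

Tabulate prior·likelihood by source: [1] prior 0.23, lik 0.4286, product 0.09857; [2] prior 0.38, lik 0.625, product 0.2375; [3] prior 0.39, lik 0.1818, product 0.07091.
Normalizing constant = 0.40698; the posterior for Urn 2 is its product over the sum, 0.2375/0.40698 = 0.5836.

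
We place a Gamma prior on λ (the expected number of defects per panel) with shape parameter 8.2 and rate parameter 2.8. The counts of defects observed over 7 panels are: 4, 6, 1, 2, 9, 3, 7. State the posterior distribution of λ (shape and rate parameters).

The Poisson likelihood adds the total count to the shape and the number of exposure periods to the rate. Here ∑xᵢ = 32 and n = 7, so shape 8.2→40.2 and rate 2.8→9.8.

Posterior: Gamma(shape=40.2, rate=9.8)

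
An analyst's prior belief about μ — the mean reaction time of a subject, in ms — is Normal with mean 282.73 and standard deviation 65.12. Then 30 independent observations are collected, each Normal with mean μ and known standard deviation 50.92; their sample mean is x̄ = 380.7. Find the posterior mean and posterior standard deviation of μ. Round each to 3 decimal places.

Posterior mean ≈ 378.743; posterior SD ≈ 9.203

Prior precision 1/τ₀² = 1/65.12² = 0.00023581; data precision n/σ² = 30/50.92² = 0.0115703.
Posterior precision = 0.00023581 + 0.0115703 = 0.0118061, giving posterior SD = 1/√0.0118061 = 9.203.
Posterior mean = (0.00023581·282.73 + 0.0115703·380.7) / 0.0118061 = 378.743.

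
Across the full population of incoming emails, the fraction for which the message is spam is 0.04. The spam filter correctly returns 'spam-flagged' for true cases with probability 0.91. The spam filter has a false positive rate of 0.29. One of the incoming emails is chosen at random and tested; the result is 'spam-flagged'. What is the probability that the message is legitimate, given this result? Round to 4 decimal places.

Let H be the event that the message is spam. P(H) = 0.04, so P(¬H) = 0.96. With E the 'spam-flagged' result, P(E|H) = 0.91 and P(E|¬H) = 0.29.
P(E) = 0.91·0.04 + 0.29·0.96 = 0.036400 + 0.27840 = 0.31480.
By Bayes' theorem, P(H|E) = 0.036400 / 0.31480 = 0.1156. Hence P(¬H|E) = 1 − 0.1156 = 0.8844.

P(¬H | E) ≈ 0.8844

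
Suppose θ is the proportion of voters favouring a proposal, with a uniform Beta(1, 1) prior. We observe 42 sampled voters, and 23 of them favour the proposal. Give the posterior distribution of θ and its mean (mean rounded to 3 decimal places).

Posterior: Beta(24, 20); mean ≈ 0.545

Observing 23 successes and 19 failures updates Beta(1, 1) by adding the success and failure counts to the two shape parameters: α = 1+23 = 24, β = 1+19 = 20.
Posterior mean = α/(α+β) = 24/44 = 0.545.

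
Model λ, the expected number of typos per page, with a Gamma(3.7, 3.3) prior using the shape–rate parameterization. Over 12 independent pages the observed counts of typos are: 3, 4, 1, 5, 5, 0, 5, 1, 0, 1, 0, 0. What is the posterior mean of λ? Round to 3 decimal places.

Total count ∑xᵢ = 25 over n = 12 pages.
Gamma is conjugate to the Poisson likelihood: posterior is Gamma(shape = 3.7+25 = 28.7, rate = 3.3+12 = 15.3).
Posterior mean = shape/rate = 28.7/15.3 = 1.876.

Posterior mean ≈ 1.876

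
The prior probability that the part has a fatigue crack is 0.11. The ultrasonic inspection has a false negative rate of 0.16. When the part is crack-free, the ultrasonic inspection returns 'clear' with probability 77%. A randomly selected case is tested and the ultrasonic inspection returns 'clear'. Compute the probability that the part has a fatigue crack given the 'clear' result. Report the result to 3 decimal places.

Write H for 'the part has a fatigue crack'. Prior odds H:¬H = 0.11/0.89 = 0.12360. For the 'clear' outcome, the likelihood ratio is 0.16/0.77 = 0.20779.
Posterior odds = 0.12360 × 0.20779 = 0.025682, so P(H|E) = 0.025682/(1+0.025682) = 0.025.

P(H | E) ≈ 0.025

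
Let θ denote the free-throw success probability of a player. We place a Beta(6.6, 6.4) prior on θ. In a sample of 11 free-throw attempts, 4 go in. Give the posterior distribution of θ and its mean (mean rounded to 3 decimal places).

Observing 4 successes and 7 failures updates Beta(6.6, 6.4) by adding the success and failure counts to the two shape parameters: α = 6.6+4 = 10.6, β = 6.4+7 = 13.4.
Posterior mean = α/(α+β) = 10.6/24 = 0.442.

Posterior: Beta(10.6, 13.4); mean ≈ 0.442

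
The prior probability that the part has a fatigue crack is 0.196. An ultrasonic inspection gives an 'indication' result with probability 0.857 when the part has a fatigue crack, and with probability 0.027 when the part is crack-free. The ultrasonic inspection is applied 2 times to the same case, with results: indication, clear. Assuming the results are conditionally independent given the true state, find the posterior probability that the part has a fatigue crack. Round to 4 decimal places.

Let H be the event that the part has a fatigue crack; start with P(H) = 0.196. P('indication'|H) = 0.857, P('indication'|¬H) = 0.027.
Update on result 1 ('indication'): P(H) ← 0.857·0.1960 / (0.857·0.1960 + 0.027·0.8040) = 0.16797/0.18968 = 0.8856.
Update on result 2 ('clear'): P(H) ← 0.143·0.8856 / (0.143·0.8856 + 0.973·0.1144) = 0.12663/0.23799 = 0.5321.

Posterior P(H) ≈ 0.5321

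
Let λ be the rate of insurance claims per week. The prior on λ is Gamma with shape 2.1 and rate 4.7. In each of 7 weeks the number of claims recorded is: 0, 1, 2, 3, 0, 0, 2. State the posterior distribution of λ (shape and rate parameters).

Posterior: Gamma(shape=10.1, rate=11.7)

Total count ∑xᵢ = 8 over n = 7 weeks.
Gamma is conjugate to the Poisson likelihood: posterior is Gamma(shape = 2.1+8 = 10.1, rate = 4.7+7 = 11.7).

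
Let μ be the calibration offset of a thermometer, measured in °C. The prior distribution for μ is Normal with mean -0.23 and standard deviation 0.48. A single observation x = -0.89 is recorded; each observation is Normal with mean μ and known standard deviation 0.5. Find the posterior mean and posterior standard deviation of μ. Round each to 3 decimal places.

Posterior mean ≈ -0.547; posterior SD ≈ 0.346

Prior precision 1/τ₀² = 1/0.48² = 4.34028; data precision n/σ² = 1/0.5² = 4.00000.
Posterior precision = 4.34028 + 4.00000 = 8.34028, giving posterior SD = 1/√8.34028 = 0.346.
Posterior mean = (4.34028·-0.23 + 4.00000·-0.89) / 8.34028 = -0.547.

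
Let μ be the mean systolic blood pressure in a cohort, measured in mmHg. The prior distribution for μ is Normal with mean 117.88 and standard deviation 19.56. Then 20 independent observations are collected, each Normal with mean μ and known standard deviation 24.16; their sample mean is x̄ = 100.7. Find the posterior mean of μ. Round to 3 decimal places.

Posterior mean ≈ 101.918

Prior precision 1/τ₀² = 1/19.56² = 0.00261374; data precision n/σ² = 20/24.16² = 0.0342638.
Posterior precision = 0.00261374 + 0.0342638 = 0.0368776.
Posterior mean = (0.00261374·117.88 + 0.0342638·100.7) / 0.0368776 = 101.918.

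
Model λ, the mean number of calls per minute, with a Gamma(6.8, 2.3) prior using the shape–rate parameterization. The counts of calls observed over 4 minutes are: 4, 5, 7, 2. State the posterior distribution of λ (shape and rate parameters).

The Poisson likelihood adds the total count to the shape and the number of exposure periods to the rate. Here ∑xᵢ = 18 and n = 4, so shape 6.8→24.8 and rate 2.3→6.3.

Posterior: Gamma(shape=24.8, rate=6.3)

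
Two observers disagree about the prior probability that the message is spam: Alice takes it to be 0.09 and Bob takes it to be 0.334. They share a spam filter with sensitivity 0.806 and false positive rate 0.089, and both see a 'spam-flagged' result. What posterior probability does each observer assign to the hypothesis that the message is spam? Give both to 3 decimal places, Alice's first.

Alice: 0.472; Bob: 0.820

The likelihood ratio for a 'spam-flagged' result is 0.806/0.089 = 9.0562.
Alice: prior odds 0.09/0.91 = 0.098901; posterior odds 0.89567; posterior probability 0.472.
Bob: prior odds 0.334/0.666 = 0.50150; posterior odds 4.5417; posterior probability 0.820.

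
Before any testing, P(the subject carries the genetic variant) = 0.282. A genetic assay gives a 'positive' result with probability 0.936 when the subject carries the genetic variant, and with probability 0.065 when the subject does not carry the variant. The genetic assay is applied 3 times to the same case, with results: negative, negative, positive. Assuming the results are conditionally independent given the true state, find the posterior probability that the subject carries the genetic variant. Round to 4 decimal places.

With H the event that the subject carries the genetic variant, the joint likelihood of the observed sequence is P(data|H) = 0.064·0.064·0.936 = 0.0038339 and P(data|¬H) = 0.935·0.935·0.065 = 0.056825.
Bayes: P(H|data) = 0.282·0.0038339 / (0.282·0.0038339 + 0.718·0.056825) = 0.0010811/0.041881 = 0.0258.

Posterior P(H) ≈ 0.0258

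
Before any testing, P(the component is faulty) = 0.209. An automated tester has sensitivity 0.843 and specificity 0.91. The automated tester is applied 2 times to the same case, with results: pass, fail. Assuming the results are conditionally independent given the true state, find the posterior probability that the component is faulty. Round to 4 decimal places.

With H the event that the component is faulty, the joint likelihood of the observed sequence is P(data|H) = 0.157·0.843 = 0.13235 and P(data|¬H) = 0.91·0.09 = 0.081900.
Bayes: P(H|data) = 0.209·0.13235 / (0.209·0.13235 + 0.791·0.081900) = 0.027661/0.092444 = 0.2992.

Posterior P(H) ≈ 0.2992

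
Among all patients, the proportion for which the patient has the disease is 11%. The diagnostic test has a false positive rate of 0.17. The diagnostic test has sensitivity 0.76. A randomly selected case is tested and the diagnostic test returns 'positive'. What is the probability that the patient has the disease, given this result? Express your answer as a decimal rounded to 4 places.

Write H for 'the patient has the disease'. Prior odds H:¬H = 0.11/0.89 = 0.12360. For the 'positive' outcome, the likelihood ratio is 0.76/0.17 = 4.4706.
Posterior odds = 0.12360 × 4.4706 = 0.55254, so P(H|E) = 0.55254/(1+0.55254) = 0.3559.

P(H | E) ≈ 0.3559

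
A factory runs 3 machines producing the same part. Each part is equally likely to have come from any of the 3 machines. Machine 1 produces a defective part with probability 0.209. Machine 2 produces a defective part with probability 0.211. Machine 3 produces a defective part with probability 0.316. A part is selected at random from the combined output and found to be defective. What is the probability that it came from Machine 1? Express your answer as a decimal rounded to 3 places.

Posterior probability ≈ 0.284

Tabulate prior·likelihood by source: [1] prior 0.333333, lik 0.209, product 0.06967; [2] prior 0.333333, lik 0.211, product 0.07033; [3] prior 0.333333, lik 0.316, product 0.1053.
Normalizing constant = 0.24533; the posterior for Machine 1 is its product over the sum, 0.06967/0.24533 = 0.284.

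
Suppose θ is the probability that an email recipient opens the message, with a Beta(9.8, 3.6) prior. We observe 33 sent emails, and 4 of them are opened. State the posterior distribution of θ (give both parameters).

The binomial likelihood is conjugate to the Beta prior: with 4 successes and 29 failures, the posterior is Beta(9.8+4, 3.6+29) = Beta(13.8, 32.6).

Posterior: Beta(13.8, 32.6)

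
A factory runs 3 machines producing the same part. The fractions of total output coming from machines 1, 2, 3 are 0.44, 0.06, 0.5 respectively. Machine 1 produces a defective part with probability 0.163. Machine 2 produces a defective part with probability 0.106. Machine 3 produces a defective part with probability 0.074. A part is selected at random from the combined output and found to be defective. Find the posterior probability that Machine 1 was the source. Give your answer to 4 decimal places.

P(defective|M1) = 0.163; P(defective|M2) = 0.106; P(defective|M3) = 0.074.
Prior × likelihood for each source: 0.44·0.163=0.07172, 0.06·0.106=0.006360, 0.5·0.074=0.03700. Summing gives P(defective) = 0.11508.
P(Machine 1 | defective) = 0.07172 / 0.11508 = 0.6232.

Posterior probability ≈ 0.6232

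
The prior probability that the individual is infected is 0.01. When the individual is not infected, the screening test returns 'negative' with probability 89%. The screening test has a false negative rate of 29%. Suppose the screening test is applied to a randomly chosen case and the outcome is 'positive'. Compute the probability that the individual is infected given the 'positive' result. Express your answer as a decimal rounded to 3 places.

P(H | E) ≈ 0.061

Let H be the event that the individual is infected. P(H) = 0.01, so P(¬H) = 0.99. With E the 'positive' result, P(E|H) = 0.71 and P(E|¬H) = 0.11.
P(E) = 0.71·0.01 + 0.11·0.99 = 0.0071000 + 0.10890 = 0.11600.
By Bayes' theorem, P(H|E) = 0.0071000 / 0.11600 = 0.061.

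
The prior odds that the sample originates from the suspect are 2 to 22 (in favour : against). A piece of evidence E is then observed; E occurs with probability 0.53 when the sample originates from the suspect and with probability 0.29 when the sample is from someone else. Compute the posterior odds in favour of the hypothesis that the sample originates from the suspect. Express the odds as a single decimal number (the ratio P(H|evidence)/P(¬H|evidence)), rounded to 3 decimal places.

Posterior odds ≈ 0.166

Prior odds = 2/22 = 0.090909.
Likelihood ratio for E = 0.53/0.29 = 1.8276.
Posterior odds = prior odds × LR = 0.16614.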